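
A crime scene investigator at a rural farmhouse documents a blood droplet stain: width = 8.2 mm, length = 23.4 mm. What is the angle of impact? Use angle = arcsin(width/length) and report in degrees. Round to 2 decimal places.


Blood spatter impact angle calculation:
width / length = 8.2 / 23.4 = 0.350427
angle = arcsin(0.350427)
angle = 20.51 degrees

20.51


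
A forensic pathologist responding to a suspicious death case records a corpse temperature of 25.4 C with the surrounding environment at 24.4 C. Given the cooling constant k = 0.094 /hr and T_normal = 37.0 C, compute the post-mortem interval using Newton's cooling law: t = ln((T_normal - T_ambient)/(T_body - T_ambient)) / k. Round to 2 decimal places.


Using Newton's law of cooling:
t = ln((T_normal - T_ambient) / (T_body - T_ambient)) / k
T_normal - T_ambient = 12.6
T_body - T_ambient = 1.0
Ratio = 12.6
ln(ratio) = 2.533697
t = 2.533697 / 0.094 = 26.95 hours

26.95


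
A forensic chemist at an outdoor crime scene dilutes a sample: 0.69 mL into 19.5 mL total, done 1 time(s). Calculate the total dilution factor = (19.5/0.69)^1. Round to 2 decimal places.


Dilution factor calculation:
Single dilution = V_total / V_sample = 19.5 / 0.69 ≈ 28.26087
Number of dilutions = 1
Total DF = (19.5 / 0.69)^1 (full precision, rounded at the end) = 28.26

28.26


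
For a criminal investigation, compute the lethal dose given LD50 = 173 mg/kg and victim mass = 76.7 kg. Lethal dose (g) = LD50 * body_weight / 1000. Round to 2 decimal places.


Lethal dose calculation:
Lethal dose = LD50 * body_weight / 1000
= 173 * 76.7 / 1000
= 13269.1 / 1000
= 13.27 g

13.27


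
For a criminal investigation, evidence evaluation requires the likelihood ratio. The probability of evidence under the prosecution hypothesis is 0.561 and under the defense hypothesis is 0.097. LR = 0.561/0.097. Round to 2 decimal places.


Likelihood ratio calculation:
LR = P(E|Hp) / P(E|Hd)
LR = 0.561 / 0.097
LR = 5.78

5.78


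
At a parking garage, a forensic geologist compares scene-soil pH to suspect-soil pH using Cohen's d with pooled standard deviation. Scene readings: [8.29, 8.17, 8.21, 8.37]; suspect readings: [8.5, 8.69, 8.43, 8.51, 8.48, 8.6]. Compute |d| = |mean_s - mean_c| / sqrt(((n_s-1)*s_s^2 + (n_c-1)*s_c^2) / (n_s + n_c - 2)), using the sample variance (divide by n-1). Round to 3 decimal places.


Pooled-variance Cohen's d for soil pH comparison:
Scene mean = 33.04 / 4 = 8.26
Suspect mean = 51.21 / 6 = 8.535
Scene sample variance s_s^2 = 0.007867
Suspect sample variance s_c^2 = 0.00883
Pooled variance = ((n_s-1)*s_s^2 + (n_c-1)*s_c^2) / (n_s + n_c - 2) = 0.008469
Pooled SD = sqrt(0.008469) = 0.092027
Mean difference = -0.275
|d| = |-0.275| / 0.092027 = 2.988

2.988


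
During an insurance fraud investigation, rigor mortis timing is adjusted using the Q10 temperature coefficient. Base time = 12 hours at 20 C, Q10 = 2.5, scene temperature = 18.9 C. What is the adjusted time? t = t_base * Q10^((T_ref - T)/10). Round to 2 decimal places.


Rigor mortis time adjustment:
Exponent = (T_ref - T_actual) / 10 = (20 - 18.9) / 10 = 0.11
Q10 factor = 2.5^0.11 = 1.10605
t_adjusted = 12 * 1.10605 = 13.27 hours

13.27


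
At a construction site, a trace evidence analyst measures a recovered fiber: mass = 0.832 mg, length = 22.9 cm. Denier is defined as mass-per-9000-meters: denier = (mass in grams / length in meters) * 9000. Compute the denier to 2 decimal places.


Denier calculation:
Mass in grams = 0.832 mg / 1000 = 0.000832 g
Length in meters = 22.9 cm / 100 = 0.229 m
Linear density = mass / length = 0.000832 / 0.229 = 0.00363319 g/m
Denier = (g/m) * 9000 = 0.00363319 * 9000 = 32.70

32.70


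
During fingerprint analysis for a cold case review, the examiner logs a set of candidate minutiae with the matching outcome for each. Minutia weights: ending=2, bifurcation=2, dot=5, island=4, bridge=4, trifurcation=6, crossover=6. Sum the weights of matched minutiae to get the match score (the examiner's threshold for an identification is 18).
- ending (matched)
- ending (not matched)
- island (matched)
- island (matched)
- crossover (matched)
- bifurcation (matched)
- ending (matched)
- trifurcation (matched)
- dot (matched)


Weighted minutiae match score:
  ending: matched, +2 (running total 2)
  ending: not matched, +0
  island: matched, +4 (running total 6)
  island: matched, +4 (running total 10)
  crossover: matched, +6 (running total 16)
  bifurcation: matched, +2 (running total 18)
  ending: matched, +2 (running total 20)
  trifurcation: matched, +6 (running total 26)
  dot: matched, +5 (running total 31)
Total score = 31
Threshold = 18; verdict = identification

31


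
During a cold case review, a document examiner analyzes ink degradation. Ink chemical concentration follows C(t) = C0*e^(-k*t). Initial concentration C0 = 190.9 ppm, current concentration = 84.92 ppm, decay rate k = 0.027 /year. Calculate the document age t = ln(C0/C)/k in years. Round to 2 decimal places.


Document age estimation:
C0/C = 190.9 / 84.92 = 2.247998
ln(C0/C) = 0.81004
t = 0.81004 / 0.027 = 30.00 years

30.00


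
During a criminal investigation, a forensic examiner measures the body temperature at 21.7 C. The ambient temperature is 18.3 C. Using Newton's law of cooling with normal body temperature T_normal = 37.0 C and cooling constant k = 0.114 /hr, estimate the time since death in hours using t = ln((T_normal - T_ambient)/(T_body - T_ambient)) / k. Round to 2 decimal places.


Using Newton's law of cooling:
t = ln((T_normal - T_ambient) / (T_body - T_ambient)) / k
T_normal - T_ambient = 18.7
T_body - T_ambient = 3.4
Ratio = 5.5
ln(ratio) = 1.704748
t = 1.704748 / 0.114 = 14.95 hours

14.95


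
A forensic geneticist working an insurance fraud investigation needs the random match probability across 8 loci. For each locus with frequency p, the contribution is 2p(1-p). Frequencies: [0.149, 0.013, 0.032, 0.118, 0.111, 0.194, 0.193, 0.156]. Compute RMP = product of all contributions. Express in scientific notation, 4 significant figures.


Computing RMP for 8 loci:
Locus 1: 2 * 0.149 * 0.851 = 0.253598
Locus 2: 2 * 0.013 * 0.987 = 0.025662
Locus 3: 2 * 0.032 * 0.968 = 0.061952
Locus 4: 2 * 0.118 * 0.882 = 0.208152
Locus 5: 2 * 0.111 * 0.889 = 0.197358
Locus 6: 2 * 0.194 * 0.806 = 0.312728
Locus 7: 2 * 0.193 * 0.807 = 0.311502
Locus 8: 2 * 0.156 * 0.844 = 0.263328
RMP = 4.249e-07

4.249e-07


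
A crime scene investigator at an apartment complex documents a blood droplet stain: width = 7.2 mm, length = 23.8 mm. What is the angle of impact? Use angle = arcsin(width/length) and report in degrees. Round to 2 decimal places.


Blood spatter impact angle calculation:
width / length = 7.2 / 23.8 = 0.302521
angle = arcsin(0.302521)
angle = 17.61 degrees

17.61


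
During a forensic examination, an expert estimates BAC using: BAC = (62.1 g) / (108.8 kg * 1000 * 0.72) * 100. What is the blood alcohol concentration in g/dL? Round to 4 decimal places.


Applying the Widmark formula:
BAC = (dose_g / (body_wt * 1000 * r)) * 100
Denominator = 108.8 * 1000 * 0.72 = 78336
BAC = (62.1 / 78336) * 100
BAC = 0.0793 g/dL

0.0793


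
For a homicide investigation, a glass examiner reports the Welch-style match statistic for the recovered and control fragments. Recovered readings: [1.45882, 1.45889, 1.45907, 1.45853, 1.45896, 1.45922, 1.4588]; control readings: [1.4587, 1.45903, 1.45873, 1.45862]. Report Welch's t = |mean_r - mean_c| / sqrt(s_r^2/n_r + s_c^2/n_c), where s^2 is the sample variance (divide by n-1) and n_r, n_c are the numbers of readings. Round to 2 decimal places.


Welch's t-criterion for glass RI comparison:
Recovered mean = sum / n_r = 10.21229 / 7 = 1.4588986
Control mean = sum / n_c = 5.83508 / 4 = 1.45877
Recovered sample variance s_r^2 = 4.80476e-08
Control sample variance s_c^2 = 3.22e-08
Welch SE (unpooled) = sqrt(s_r^2/n_r + s_c^2/n_c) = sqrt(6.86395e-09 + 8.05e-09) = sqrt(1.4914e-08) = 0.000122123
|mean_r - mean_c| = 0.000128571
t = 0.000128571 / 0.000122123 = 1.05

1.05


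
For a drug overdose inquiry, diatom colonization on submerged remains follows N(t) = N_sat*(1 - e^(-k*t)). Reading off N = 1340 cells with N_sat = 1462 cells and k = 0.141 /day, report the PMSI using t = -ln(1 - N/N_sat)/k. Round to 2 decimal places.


PMSI from diatom colonization curve:
N / N_sat = 1340 / 1462 = 0.916553
1 - N/N_sat = 0.083447
ln(1 - N/N_sat) = -2.483544
t = -ln(1 - N/N_sat) / k = -(-2.483544) / 0.141 = 17.61 days

17.61


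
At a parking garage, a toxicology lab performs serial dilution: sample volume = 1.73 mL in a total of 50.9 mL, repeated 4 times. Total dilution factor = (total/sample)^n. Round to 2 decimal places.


Dilution factor calculation:
Single dilution = V_total / V_sample = 50.9 / 1.73 ≈ 29.421965
Number of dilutions = 4
Total DF = (50.9 / 1.73)^4 (full precision, rounded at the end) = 749353.46

749353.46


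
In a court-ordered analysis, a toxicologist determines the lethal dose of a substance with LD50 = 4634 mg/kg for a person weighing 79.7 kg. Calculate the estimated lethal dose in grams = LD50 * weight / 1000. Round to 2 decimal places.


Lethal dose calculation:
Lethal dose = LD50 * body_weight / 1000
= 4634 * 79.7 / 1000
= 369329.8 / 1000
= 369.33 g

369.33


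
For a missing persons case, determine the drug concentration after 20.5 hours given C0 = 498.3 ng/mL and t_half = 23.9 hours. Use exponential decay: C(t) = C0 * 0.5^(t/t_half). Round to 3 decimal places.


Drug concentration decay:
Number of half-lives = t / t_half = 20.5 / 23.9 = 0.857741
Decay factor = 0.5^0.857741 = 0.55181593
C(t) = 498.3 * 0.55181593 = 274.970 ng/mL

274.970


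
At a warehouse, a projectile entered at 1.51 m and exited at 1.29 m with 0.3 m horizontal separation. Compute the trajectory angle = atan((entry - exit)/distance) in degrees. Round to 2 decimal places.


Bullet trajectory angle:
Height difference = 1.51 - 1.29 = 0.22 m
angle = atan(0.22 / 0.3)
angle = atan(0.733333)
angle = 36.25 degrees

36.25


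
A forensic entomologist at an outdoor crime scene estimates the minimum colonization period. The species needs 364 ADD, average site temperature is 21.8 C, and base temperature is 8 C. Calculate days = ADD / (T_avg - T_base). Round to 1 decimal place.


Insect development time:
Effective temperature = avg_temp - T_base = 21.8 - 8 = 13.8 C
Days = ADD / effective_temp = 364 / 13.8 = 26.4 days

26.4


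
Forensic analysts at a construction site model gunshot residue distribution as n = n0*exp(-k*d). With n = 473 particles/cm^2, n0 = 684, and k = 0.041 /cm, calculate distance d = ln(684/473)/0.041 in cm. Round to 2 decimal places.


GSR distance calculation:
n0/n = 684 / 473 = 1.446089
ln(n0/n) = 0.368863
d = 0.368863 / 0.041 = 9.00 cm

9.00


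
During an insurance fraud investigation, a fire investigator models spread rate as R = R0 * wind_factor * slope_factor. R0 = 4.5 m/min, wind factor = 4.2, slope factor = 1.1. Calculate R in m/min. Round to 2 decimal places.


Fire spread rate calculation:
R = R0 * wind_factor * slope_factor
= 4.5 * 4.2 * 1.1
= 18.9 * 1.1
= 20.79 m/min

20.79


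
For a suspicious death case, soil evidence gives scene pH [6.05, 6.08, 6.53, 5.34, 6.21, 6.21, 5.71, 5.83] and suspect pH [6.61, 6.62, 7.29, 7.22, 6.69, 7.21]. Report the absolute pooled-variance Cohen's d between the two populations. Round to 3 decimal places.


Pooled-variance Cohen's d for soil pH comparison:
Scene mean = 47.96 / 8 = 5.995
Suspect mean = 41.64 / 6 = 6.94
Scene sample variance s_s^2 = 0.132343
Suspect sample variance s_c^2 = 0.10952
Pooled variance = ((n_s-1)*s_s^2 + (n_c-1)*s_c^2) / (n_s + n_c - 2) = 0.122833
Pooled SD = sqrt(0.122833) = 0.350475
Mean difference = -0.945
|d| = |-0.945| / 0.350475 = 2.696

2.696


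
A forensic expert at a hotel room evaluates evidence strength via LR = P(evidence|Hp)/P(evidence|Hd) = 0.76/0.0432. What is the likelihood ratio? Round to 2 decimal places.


Likelihood ratio calculation:
LR = P(E|Hp) / P(E|Hd)
LR = 0.76 / 0.0432
LR = 17.59

17.59


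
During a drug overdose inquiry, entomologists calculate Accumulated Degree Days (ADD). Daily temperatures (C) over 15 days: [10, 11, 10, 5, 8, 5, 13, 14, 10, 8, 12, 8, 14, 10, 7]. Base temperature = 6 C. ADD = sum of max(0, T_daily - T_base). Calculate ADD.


Computing ADD day by day:
Day 1: max(0, 10 - 6) = 4
Day 2: max(0, 11 - 6) = 5
Day 3: max(0, 10 - 6) = 4
Day 4: max(0, 5 - 6) = 0
Day 5: max(0, 8 - 6) = 2
Day 6: max(0, 5 - 6) = 0
Day 7: max(0, 13 - 6) = 7
Day 8: max(0, 14 - 6) = 8
Day 9: max(0, 10 - 6) = 4
Day 10: max(0, 8 - 6) = 2
Day 11: max(0, 12 - 6) = 6
Day 12: max(0, 8 - 6) = 2
Day 13: max(0, 14 - 6) = 8
Day 14: max(0, 10 - 6) = 4
Day 15: max(0, 7 - 6) = 1
Total ADD = 57

57


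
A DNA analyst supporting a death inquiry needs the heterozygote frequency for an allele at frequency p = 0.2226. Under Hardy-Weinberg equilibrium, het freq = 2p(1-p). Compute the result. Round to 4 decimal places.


Hardy-Weinberg heterozygote frequency:
q = 1 - p = 1 - 0.2226 = 0.7774
2pq = 2 * 0.2226 * 0.7774 = 0.3461

0.3461


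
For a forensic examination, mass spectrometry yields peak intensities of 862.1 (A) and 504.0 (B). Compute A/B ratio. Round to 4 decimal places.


Spectral peak ratio:
Peak A = 862.1 counts
Peak B = 504.0 counts
Ratio = 862.1 / 504.0 = 1.7105

1.7105


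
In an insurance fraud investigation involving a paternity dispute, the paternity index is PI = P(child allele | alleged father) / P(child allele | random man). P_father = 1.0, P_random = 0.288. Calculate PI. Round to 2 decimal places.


Paternity Index calculation:
PI = P(allele|father) / P(allele|random)
PI = 1.0 / 0.288
PI = 3.47

3.47


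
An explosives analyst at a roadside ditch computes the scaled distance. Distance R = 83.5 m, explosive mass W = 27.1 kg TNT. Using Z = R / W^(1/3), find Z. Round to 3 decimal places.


Scaled distance calculation:
W^(1/3) = 27.1^(1/3) = 3.003699
Z = R / W^(1/3) = 83.5 / 3.003699
Z = 27.799 m/kg^(1/3)

27.799


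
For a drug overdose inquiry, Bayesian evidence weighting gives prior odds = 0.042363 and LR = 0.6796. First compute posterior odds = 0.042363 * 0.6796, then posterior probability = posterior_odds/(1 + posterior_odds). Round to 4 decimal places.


Bayesian evidence evaluation:
Posterior odds = prior_odds * LR = 0.042363 * 0.6796 = 0.02878989
Posterior probability = posterior_odds / (1 + posterior_odds)
= 0.02878989 / (1 + 0.02878989)
= 0.02878989 / 1.02878989
= 0.0280

0.0280


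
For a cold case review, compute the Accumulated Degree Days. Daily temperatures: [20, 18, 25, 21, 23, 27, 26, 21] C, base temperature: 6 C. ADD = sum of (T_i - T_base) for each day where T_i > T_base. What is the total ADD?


Computing ADD day by day:
Day 1: max(0, 20 - 6) = 14
Day 2: max(0, 18 - 6) = 12
Day 3: max(0, 25 - 6) = 19
Day 4: max(0, 21 - 6) = 15
Day 5: max(0, 23 - 6) = 17
Day 6: max(0, 27 - 6) = 21
Day 7: max(0, 26 - 6) = 20
Day 8: max(0, 21 - 6) = 15
Total ADD = 133

133


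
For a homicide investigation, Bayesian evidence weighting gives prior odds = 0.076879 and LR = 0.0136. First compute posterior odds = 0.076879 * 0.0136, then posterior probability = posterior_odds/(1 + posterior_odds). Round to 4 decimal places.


Bayesian evidence evaluation:
Posterior odds = prior_odds * LR = 0.076879 * 0.0136 = 0.001045554
Posterior probability = posterior_odds / (1 + posterior_odds)
= 0.001045554 / (1 + 0.001045554)
= 0.001045554 / 1.001045554
= 0.0010

0.0010


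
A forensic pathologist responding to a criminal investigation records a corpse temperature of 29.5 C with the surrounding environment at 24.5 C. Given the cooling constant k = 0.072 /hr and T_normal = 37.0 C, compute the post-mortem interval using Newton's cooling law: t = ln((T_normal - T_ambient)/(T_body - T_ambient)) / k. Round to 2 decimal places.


Using Newton's law of cooling:
t = ln((T_normal - T_ambient) / (T_body - T_ambient)) / k
T_normal - T_ambient = 12.5
T_body - T_ambient = 5.0
Ratio = 2.5
ln(ratio) = 0.916291
t = 0.916291 / 0.072 = 12.73 hours

12.73


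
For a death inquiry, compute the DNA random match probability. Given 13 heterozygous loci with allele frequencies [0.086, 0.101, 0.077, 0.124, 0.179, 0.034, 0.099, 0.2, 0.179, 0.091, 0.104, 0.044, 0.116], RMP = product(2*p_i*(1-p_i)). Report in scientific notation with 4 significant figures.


Computing RMP for 13 loci:
Locus 1: 2 * 0.086 * 0.914 = 0.157208
Locus 2: 2 * 0.101 * 0.899 = 0.181598
Locus 3: 2 * 0.077 * 0.923 = 0.142142
Locus 4: 2 * 0.124 * 0.876 = 0.217248
Locus 5: 2 * 0.179 * 0.821 = 0.293918
Locus 6: 2 * 0.034 * 0.966 = 0.065688
Locus 7: 2 * 0.099 * 0.901 = 0.178398
Locus 8: 2 * 0.2 * 0.8 = 0.32
Locus 9: 2 * 0.179 * 0.821 = 0.293918
Locus 10: 2 * 0.091 * 0.909 = 0.165438
Locus 11: 2 * 0.104 * 0.896 = 0.186368
Locus 12: 2 * 0.044 * 0.956 = 0.084128
Locus 13: 2 * 0.116 * 0.884 = 0.205088
RMP = 1.519e-10

1.519e-10


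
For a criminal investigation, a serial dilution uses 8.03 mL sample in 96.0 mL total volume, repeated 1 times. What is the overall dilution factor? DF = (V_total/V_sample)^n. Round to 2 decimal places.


Dilution factor calculation:
Single dilution = V_total / V_sample = 96.0 / 8.03 ≈ 11.955168
Number of dilutions = 1
Total DF = (96.0 / 8.03)^1 (full precision, rounded at the end) = 11.96

11.96


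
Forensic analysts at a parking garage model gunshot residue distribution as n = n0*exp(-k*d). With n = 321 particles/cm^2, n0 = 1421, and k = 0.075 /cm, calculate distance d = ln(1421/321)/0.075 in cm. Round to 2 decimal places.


GSR distance calculation:
n0/n = 1421 / 321 = 4.426791
ln(n0/n) = 1.487675
d = 1.487675 / 0.075 = 19.84 cm

19.84


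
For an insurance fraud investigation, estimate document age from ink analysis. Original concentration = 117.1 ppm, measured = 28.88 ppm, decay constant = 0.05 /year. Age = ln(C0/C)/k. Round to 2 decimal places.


Document age estimation:
C0/C = 117.1 / 28.88 = 4.054709
ln(C0/C) = 1.399879
t = 1.399879 / 0.05 = 28.00 years

28.00


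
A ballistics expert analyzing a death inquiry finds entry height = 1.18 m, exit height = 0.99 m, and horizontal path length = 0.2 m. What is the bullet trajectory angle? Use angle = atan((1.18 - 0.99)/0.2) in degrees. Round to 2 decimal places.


Bullet trajectory angle:
Height difference = 1.18 - 0.99 = 0.19 m
angle = atan(0.19 / 0.2)
angle = atan(0.95)
angle = 43.53 degrees

43.53


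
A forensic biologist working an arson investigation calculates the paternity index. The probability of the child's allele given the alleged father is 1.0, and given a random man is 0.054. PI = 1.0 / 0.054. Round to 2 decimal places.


Paternity Index calculation:
PI = P(allele|father) / P(allele|random)
PI = 1.0 / 0.054
PI = 18.52

18.52


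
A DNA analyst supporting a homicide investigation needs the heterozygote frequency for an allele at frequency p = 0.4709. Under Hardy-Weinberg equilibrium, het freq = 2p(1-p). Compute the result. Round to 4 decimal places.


Hardy-Weinberg heterozygote frequency:
q = 1 - p = 1 - 0.4709 = 0.5291
2pq = 2 * 0.4709 * 0.5291 = 0.4983

0.4983


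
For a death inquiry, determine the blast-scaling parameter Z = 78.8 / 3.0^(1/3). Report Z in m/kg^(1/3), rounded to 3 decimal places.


Scaled distance calculation:
W^(1/3) = 3.0^(1/3) = 1.44225
Z = R / W^(1/3) = 78.8 / 1.44225
Z = 54.637 m/kg^(1/3)

54.637


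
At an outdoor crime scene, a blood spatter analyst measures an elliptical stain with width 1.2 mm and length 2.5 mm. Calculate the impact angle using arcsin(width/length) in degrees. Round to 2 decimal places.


Blood spatter impact angle calculation:
width / length = 1.2 / 2.5 = 0.48
angle = arcsin(0.48)
angle = 28.69 degrees

28.69


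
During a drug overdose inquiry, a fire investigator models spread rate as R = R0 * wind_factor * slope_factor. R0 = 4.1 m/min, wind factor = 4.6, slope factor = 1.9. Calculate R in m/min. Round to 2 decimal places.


Fire spread rate calculation:
R = R0 * wind_factor * slope_factor
= 4.1 * 4.6 * 1.9
= 18.86 * 1.9
= 35.83 m/min

35.83


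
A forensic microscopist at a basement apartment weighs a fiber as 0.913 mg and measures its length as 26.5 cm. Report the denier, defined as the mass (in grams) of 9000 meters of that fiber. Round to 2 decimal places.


Denier calculation:
Mass in grams = 0.913 mg / 1000 = 0.000913 g
Length in meters = 26.5 cm / 100 = 0.265 m
Linear density = mass / length = 0.000913 / 0.265 = 0.00344528 g/m
Denier = (g/m) * 9000 = 0.00344528 * 9000 = 31.01

31.01


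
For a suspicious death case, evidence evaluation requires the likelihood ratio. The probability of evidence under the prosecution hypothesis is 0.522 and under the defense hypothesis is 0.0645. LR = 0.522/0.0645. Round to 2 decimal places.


Likelihood ratio calculation:
LR = P(E|Hp) / P(E|Hd)
LR = 0.522 / 0.0645
LR = 8.09

8.09


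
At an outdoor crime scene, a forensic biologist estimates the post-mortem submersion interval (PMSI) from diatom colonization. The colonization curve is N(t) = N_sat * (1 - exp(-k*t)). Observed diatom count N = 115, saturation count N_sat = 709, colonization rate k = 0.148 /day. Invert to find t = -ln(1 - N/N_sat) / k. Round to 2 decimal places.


PMSI from diatom colonization curve:
N / N_sat = 115 / 709 = 0.1622
1 - N/N_sat = 0.8378
ln(1 - N/N_sat) = -0.176976
t = -ln(1 - N/N_sat) / k = -(-0.176976) / 0.148 = 1.20 days

1.20


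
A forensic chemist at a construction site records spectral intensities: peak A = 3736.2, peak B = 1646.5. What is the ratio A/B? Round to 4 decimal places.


Spectral peak ratio:
Peak A = 3736.2 counts
Peak B = 1646.5 counts
Ratio = 3736.2 / 1646.5 = 2.2692

2.2692


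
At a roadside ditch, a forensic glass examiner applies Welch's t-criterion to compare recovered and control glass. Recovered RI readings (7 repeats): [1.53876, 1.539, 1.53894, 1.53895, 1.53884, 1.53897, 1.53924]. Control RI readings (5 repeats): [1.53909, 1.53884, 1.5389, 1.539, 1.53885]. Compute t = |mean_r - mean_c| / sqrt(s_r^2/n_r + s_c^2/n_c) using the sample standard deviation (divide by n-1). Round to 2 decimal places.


Welch's t-criterion for glass RI comparison:
Recovered mean = sum / n_r = 10.7727 / 7 = 1.5389571
Control mean = sum / n_c = 7.69468 / 5 = 1.538936
Recovered sample variance s_r^2 = 2.24905e-08
Control sample variance s_c^2 = 1.143e-08
Welch SE (unpooled) = sqrt(s_r^2/n_r + s_c^2/n_c) = sqrt(3.21293e-09 + 2.286e-09) = sqrt(5.49893e-09) = 7.41548e-05
|mean_r - mean_c| = 2.11429e-05
t = 2.11429e-05 / 7.41548e-05 = 0.29

0.29


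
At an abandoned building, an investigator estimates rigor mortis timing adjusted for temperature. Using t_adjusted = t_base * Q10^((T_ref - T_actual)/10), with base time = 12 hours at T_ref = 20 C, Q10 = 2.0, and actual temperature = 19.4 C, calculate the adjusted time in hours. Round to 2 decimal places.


Rigor mortis time adjustment:
Exponent = (T_ref - T_actual) / 10 = (20 - 19.4) / 10 = 0.06
Q10 factor = 2.0^0.06 = 1.04247
t_adjusted = 12 * 1.04247 = 12.51 hours

12.51


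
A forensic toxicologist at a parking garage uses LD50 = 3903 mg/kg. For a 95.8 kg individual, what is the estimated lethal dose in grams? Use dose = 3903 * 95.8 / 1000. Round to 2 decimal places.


Lethal dose calculation:
Lethal dose = LD50 * body_weight / 1000
= 3903 * 95.8 / 1000
= 373907.4 / 1000
= 373.91 g

373.91


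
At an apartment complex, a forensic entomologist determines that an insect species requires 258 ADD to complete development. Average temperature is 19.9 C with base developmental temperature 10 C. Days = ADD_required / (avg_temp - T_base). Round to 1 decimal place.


Insect development time:
Effective temperature = avg_temp - T_base = 19.9 - 10 = 9.9 C
Days = ADD / effective_temp = 258 / 9.9 = 26.1 days

26.1


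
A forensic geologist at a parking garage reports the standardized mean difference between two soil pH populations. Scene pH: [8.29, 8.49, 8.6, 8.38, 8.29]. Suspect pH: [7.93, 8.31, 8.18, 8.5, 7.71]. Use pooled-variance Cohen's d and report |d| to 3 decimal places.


Pooled-variance Cohen's d for soil pH comparison:
Scene mean = 42.05 / 5 = 8.41
Suspect mean = 40.63 / 5 = 8.126
Scene sample variance s_s^2 = 0.01805
Suspect sample variance s_c^2 = 0.09703
Pooled variance = ((n_s-1)*s_s^2 + (n_c-1)*s_c^2) / (n_s + n_c - 2) = 0.05754
Pooled SD = sqrt(0.05754) = 0.239875
Mean difference = 0.284
|d| = |0.284| / 0.239875 = 1.184

1.184


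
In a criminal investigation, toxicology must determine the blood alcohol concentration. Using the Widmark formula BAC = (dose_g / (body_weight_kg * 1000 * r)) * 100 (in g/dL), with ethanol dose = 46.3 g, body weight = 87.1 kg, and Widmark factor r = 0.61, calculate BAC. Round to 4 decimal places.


Applying the Widmark formula:
BAC = (dose_g / (body_wt * 1000 * r)) * 100
Denominator = 87.1 * 1000 * 0.61 = 53131
BAC = (46.3 / 53131) * 100
BAC = 0.0871 g/dL

0.0871


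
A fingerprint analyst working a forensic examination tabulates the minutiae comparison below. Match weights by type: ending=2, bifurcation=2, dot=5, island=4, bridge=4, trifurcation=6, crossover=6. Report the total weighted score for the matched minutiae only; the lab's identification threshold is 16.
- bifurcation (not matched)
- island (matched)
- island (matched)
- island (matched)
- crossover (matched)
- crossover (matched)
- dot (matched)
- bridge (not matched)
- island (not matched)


Weighted minutiae match score:
  bifurcation: not matched, +0
  island: matched, +4 (running total 4)
  island: matched, +4 (running total 8)
  island: matched, +4 (running total 12)
  crossover: matched, +6 (running total 18)
  crossover: matched, +6 (running total 24)
  dot: matched, +5 (running total 29)
  bridge: not matched, +0
  island: not matched, +0
Total score = 29
Threshold = 16; verdict = identification

29


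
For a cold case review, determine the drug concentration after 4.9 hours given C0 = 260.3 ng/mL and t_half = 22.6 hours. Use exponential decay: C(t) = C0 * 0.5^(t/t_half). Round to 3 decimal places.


Drug concentration decay:
Number of half-lives = t / t_half = 4.9 / 22.6 = 0.216814
Decay factor = 0.5^0.216814 = 0.86046356
C(t) = 260.3 * 0.86046356 = 223.979 ng/mL

223.979


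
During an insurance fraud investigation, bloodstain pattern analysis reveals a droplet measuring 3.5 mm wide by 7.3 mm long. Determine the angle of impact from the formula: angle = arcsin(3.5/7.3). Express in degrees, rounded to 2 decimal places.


Blood spatter impact angle calculation:
width / length = 3.5 / 7.3 = 0.479452
angle = arcsin(0.479452)
angle = 28.65 degrees

28.65


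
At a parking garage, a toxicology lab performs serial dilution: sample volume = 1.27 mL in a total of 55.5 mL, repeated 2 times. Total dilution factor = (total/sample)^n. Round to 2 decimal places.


Dilution factor calculation:
Single dilution = V_total / V_sample = 55.5 / 1.27 ≈ 43.700787
Number of dilutions = 2
Total DF = (55.5 / 1.27)^2 (full precision, rounded at the end) = 1909.76

1909.76


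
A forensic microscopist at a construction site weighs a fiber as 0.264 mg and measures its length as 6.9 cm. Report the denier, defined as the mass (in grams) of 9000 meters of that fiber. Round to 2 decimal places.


Denier calculation:
Mass in grams = 0.264 mg / 1000 = 0.000264 g
Length in meters = 6.9 cm / 100 = 0.069 m
Linear density = mass / length = 0.000264 / 0.069 = 0.00382609 g/m
Denier = (g/m) * 9000 = 0.00382609 * 9000 = 34.43

34.43


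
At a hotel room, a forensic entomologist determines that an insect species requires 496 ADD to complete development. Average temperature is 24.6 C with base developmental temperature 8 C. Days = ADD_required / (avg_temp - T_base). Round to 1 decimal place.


Insect development time:
Effective temperature = avg_temp - T_base = 24.6 - 8 = 16.6 C
Days = ADD / effective_temp = 496 / 16.6 = 29.9 days

29.9


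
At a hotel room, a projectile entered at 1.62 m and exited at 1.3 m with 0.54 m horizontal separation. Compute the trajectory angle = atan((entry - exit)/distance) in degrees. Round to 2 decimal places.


Bullet trajectory angle:
Height difference = 1.62 - 1.3 = 0.32 m
angle = atan(0.32 / 0.54)
angle = atan(0.592593)
angle = 30.65 degrees

30.65


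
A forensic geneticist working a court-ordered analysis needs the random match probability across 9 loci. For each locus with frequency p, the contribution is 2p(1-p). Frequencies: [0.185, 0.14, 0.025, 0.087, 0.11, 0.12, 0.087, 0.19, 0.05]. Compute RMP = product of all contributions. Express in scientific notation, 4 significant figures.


Computing RMP for 9 loci:
Locus 1: 2 * 0.185 * 0.815 = 0.30155
Locus 2: 2 * 0.14 * 0.86 = 0.2408
Locus 3: 2 * 0.025 * 0.975 = 0.04875
Locus 4: 2 * 0.087 * 0.913 = 0.158862
Locus 5: 2 * 0.11 * 0.89 = 0.1958
Locus 6: 2 * 0.12 * 0.88 = 0.2112
Locus 7: 2 * 0.087 * 0.913 = 0.158862
Locus 8: 2 * 0.19 * 0.81 = 0.3078
Locus 9: 2 * 0.05 * 0.95 = 0.095
RMP = 1.080e-07

1.080e-07


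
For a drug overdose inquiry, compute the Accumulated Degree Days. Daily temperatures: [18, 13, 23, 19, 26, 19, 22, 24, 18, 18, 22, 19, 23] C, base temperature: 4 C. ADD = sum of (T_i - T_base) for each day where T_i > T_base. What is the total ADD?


Computing ADD day by day:
Day 1: max(0, 18 - 4) = 14
Day 2: max(0, 13 - 4) = 9
Day 3: max(0, 23 - 4) = 19
Day 4: max(0, 19 - 4) = 15
Day 5: max(0, 26 - 4) = 22
Day 6: max(0, 19 - 4) = 15
Day 7: max(0, 22 - 4) = 18
Day 8: max(0, 24 - 4) = 20
Day 9: max(0, 18 - 4) = 14
Day 10: max(0, 18 - 4) = 14
Day 11: max(0, 22 - 4) = 18
Day 12: max(0, 19 - 4) = 15
Day 13: max(0, 23 - 4) = 19
Total ADD = 212

212


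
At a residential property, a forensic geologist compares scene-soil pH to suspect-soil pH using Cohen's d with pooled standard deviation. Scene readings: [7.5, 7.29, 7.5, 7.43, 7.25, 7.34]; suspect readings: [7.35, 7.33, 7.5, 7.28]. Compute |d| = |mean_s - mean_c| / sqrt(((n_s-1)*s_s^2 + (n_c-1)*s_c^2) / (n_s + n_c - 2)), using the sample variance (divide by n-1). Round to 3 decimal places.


Pooled-variance Cohen's d for soil pH comparison:
Scene mean = 44.31 / 6 = 7.385
Suspect mean = 29.46 / 4 = 7.365
Scene sample variance s_s^2 = 0.01155
Suspect sample variance s_c^2 = 0.008967
Pooled variance = ((n_s-1)*s_s^2 + (n_c-1)*s_c^2) / (n_s + n_c - 2) = 0.010581
Pooled SD = sqrt(0.010581) = 0.102864
Mean difference = 0.02
|d| = |0.02| / 0.102864 = 0.194

0.194


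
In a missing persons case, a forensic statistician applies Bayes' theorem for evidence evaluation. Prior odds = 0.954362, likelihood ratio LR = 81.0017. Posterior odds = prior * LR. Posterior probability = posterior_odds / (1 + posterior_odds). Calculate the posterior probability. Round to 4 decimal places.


Bayesian evidence evaluation:
Posterior odds = prior_odds * LR = 0.954362 * 81.0017 = 77.30494
Posterior probability = posterior_odds / (1 + posterior_odds)
= 77.30494 / (1 + 77.30494)
= 77.30494 / 78.30494
= 0.9872

0.9872


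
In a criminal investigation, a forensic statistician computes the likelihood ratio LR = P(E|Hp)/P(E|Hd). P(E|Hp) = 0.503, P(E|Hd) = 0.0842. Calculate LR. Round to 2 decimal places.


Likelihood ratio calculation:
LR = P(E|Hp) / P(E|Hd)
LR = 0.503 / 0.0842
LR = 5.97

5.97


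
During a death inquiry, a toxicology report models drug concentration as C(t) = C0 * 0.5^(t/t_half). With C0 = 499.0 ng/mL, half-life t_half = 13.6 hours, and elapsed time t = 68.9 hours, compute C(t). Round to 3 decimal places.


Drug concentration decay:
Number of half-lives = t / t_half = 68.9 / 13.6 = 5.066176
Decay factor = 0.5^5.066176 = 0.02984895
C(t) = 499.0 * 0.02984895 = 14.895 ng/mL

14.895


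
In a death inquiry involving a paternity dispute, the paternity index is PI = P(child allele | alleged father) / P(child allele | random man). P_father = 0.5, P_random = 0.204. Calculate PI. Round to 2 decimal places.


Paternity Index calculation:
PI = P(allele|father) / P(allele|random)
PI = 0.5 / 0.204
PI = 2.45

2.45


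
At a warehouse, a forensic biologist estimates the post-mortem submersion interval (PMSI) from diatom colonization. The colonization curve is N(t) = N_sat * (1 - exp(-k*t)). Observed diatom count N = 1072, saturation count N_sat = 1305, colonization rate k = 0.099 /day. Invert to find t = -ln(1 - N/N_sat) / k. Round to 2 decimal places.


PMSI from diatom colonization curve:
N / N_sat = 1072 / 1305 = 0.821456
1 - N/N_sat = 0.178544
ln(1 - N/N_sat) = -1.72292
t = -ln(1 - N/N_sat) / k = -(-1.72292) / 0.099 = 17.40 days

17.40


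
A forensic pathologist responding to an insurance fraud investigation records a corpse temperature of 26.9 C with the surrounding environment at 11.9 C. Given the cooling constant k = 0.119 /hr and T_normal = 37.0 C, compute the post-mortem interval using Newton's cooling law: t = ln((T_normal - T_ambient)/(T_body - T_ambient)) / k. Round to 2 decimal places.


Using Newton's law of cooling:
t = ln((T_normal - T_ambient) / (T_body - T_ambient)) / k
T_normal - T_ambient = 25.1
T_body - T_ambient = 15.0
Ratio = 1.673333
ln(ratio) = 0.514817
t = 0.514817 / 0.119 = 4.33 hours

4.33


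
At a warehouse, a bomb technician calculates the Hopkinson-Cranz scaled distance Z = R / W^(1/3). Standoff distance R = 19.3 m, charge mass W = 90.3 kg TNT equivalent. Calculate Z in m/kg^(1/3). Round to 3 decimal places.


Scaled distance calculation:
W^(1/3) = 90.3^(1/3) = 4.486379
Z = R / W^(1/3) = 19.3 / 4.486379
Z = 4.302 m/kg^(1/3)

4.302


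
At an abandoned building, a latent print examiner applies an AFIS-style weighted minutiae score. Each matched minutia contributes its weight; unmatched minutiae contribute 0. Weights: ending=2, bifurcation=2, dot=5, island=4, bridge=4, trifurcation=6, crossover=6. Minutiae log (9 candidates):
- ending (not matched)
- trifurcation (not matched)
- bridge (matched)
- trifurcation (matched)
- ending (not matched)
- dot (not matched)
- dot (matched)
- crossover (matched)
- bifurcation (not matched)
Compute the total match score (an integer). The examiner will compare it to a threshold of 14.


Weighted minutiae match score:
  ending: not matched, +0
  trifurcation: not matched, +0
  bridge: matched, +4 (running total 4)
  trifurcation: matched, +6 (running total 10)
  ending: not matched, +0
  dot: not matched, +0
  dot: matched, +5 (running total 15)
  crossover: matched, +6 (running total 21)
  bifurcation: not matched, +0
Total score = 21
Threshold = 14; verdict = identification

21


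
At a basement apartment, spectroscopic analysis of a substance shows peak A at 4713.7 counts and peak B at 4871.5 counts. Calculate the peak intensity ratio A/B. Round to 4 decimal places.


Spectral peak ratio:
Peak A = 4713.7 counts
Peak B = 4871.5 counts
Ratio = 4713.7 / 4871.5 = 0.9676

0.9676


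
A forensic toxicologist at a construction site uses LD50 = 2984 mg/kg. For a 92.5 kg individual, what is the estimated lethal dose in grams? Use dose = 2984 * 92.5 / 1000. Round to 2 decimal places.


Lethal dose calculation:
Lethal dose = LD50 * body_weight / 1000
= 2984 * 92.5 / 1000
= 276020 / 1000
= 276.02 g

276.02


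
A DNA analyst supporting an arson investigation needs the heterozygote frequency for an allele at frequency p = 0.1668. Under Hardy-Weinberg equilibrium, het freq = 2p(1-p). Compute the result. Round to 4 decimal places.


Hardy-Weinberg heterozygote frequency:
q = 1 - p = 1 - 0.1668 = 0.8332
2pq = 2 * 0.1668 * 0.8332 = 0.2780

0.2780


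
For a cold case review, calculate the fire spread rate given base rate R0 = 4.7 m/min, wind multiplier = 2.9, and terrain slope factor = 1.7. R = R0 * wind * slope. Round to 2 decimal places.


Fire spread rate calculation:
R = R0 * wind_factor * slope_factor
= 4.7 * 2.9 * 1.7
= 13.63 * 1.7
= 23.17 m/min

23.17


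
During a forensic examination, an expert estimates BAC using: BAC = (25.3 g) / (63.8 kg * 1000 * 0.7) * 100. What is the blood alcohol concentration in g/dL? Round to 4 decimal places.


Applying the Widmark formula:
BAC = (dose_g / (body_wt * 1000 * r)) * 100
Denominator = 63.8 * 1000 * 0.7 = 44660
BAC = (25.3 / 44660) * 100
BAC = 0.0567 g/dL

0.0567


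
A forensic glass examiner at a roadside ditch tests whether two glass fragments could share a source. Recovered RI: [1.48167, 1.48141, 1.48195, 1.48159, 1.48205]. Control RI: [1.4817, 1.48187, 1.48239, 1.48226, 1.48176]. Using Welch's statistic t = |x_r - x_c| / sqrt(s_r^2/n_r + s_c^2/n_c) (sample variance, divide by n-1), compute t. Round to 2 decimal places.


Welch's t-criterion for glass RI comparison:
Recovered mean = sum / n_r = 7.40867 / 5 = 1.481734
Control mean = sum / n_c = 7.40998 / 5 = 1.481996
Recovered sample variance s_r^2 = 6.908e-08
Control sample variance s_c^2 = 9.603e-08
Welch SE (unpooled) = sqrt(s_r^2/n_r + s_c^2/n_c) = sqrt(1.3816e-08 + 1.9206e-08) = sqrt(3.3022e-08) = 0.00018172
|mean_r - mean_c| = 0.000262
t = 0.000262 / 0.00018172 = 1.44

1.44


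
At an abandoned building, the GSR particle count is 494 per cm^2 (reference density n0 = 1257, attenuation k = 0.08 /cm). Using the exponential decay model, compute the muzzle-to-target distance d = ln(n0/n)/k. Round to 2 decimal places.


GSR distance calculation:
n0/n = 1257 / 494 = 2.544534
ln(n0/n) = 0.933948
d = 0.933948 / 0.08 = 11.67 cm

11.67


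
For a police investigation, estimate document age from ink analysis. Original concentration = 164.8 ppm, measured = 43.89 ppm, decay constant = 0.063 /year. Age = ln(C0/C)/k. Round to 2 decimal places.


Document age estimation:
C0/C = 164.8 / 43.89 = 3.754842
ln(C0/C) = 1.323046
t = 1.323046 / 0.063 = 21.00 years

21.00


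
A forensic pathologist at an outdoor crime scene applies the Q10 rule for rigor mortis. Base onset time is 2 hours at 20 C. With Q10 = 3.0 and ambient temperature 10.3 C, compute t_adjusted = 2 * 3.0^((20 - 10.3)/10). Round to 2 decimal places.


Rigor mortis time adjustment:
Exponent = (T_ref - T_actual) / 10 = (20 - 10.3) / 10 = 0.97
Q10 factor = 3.0^0.97 = 2.90274
t_adjusted = 2 * 2.90274 = 5.81 hours

5.81


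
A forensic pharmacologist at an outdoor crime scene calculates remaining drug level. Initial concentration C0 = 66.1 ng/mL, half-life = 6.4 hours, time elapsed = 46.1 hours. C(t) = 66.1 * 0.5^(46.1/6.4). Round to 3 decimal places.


Drug concentration decay:
Number of half-lives = t / t_half = 46.1 / 6.4 = 7.203125
Decay factor = 0.5^7.203125 = 0.00678646
C(t) = 66.1 * 0.00678646 = 0.449 ng/mL

0.449


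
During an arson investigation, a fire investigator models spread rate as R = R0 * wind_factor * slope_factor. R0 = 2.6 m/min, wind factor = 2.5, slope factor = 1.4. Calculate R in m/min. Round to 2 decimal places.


Fire spread rate calculation:
R = R0 * wind_factor * slope_factor
= 2.6 * 2.5 * 1.4
= 6.5 * 1.4
= 9.10 m/min

9.10


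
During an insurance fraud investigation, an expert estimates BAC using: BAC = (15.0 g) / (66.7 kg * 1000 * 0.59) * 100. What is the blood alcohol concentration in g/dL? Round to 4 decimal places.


Applying the Widmark formula:
BAC = (dose_g / (body_wt * 1000 * r)) * 100
Denominator = 66.7 * 1000 * 0.59 = 39353
BAC = (15.0 / 39353) * 100
BAC = 0.0381 g/dL

0.0381


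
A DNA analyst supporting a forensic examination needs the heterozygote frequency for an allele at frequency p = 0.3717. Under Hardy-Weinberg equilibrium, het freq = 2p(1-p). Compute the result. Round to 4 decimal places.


Hardy-Weinberg heterozygote frequency:
q = 1 - p = 1 - 0.3717 = 0.6283
2pq = 2 * 0.3717 * 0.6283 = 0.4671

0.4671


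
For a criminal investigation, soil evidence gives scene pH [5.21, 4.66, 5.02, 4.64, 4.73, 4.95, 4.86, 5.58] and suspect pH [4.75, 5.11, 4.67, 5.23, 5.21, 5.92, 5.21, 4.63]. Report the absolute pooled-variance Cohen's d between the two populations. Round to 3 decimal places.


Pooled-variance Cohen's d for soil pH comparison:
Scene mean = 39.65 / 8 = 4.95625
Suspect mean = 40.73 / 8 = 5.09125
Scene sample variance s_s^2 = 0.100827
Suspect sample variance s_c^2 = 0.177327
Pooled variance = ((n_s-1)*s_s^2 + (n_c-1)*s_c^2) / (n_s + n_c - 2) = 0.139077
Pooled SD = sqrt(0.139077) = 0.37293
Mean difference = -0.135
|d| = |-0.135| / 0.37293 = 0.362

0.362
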